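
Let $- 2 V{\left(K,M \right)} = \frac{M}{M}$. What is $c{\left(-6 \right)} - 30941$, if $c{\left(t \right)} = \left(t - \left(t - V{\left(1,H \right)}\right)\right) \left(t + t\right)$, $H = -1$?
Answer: $-30935$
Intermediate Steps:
$V{\left(K,M \right)} = - \frac{1}{2}$ ($V{\left(K,M \right)} = - \frac{M \frac{1}{M}}{2} = \left(- \frac{1}{2}\right) 1 = - \frac{1}{2}$)
$c{\left(t \right)} = - t$ ($c{\left(t \right)} = \left(t - \left(\frac{1}{2} + t\right)\right) \left(t + t\right) = - \frac{2 t}{2} = - t$)
$c{\left(-6 \right)} - 30941 = \left(-1\right) \left(-6\right) - 30941 = 6 - 30941 = -30935$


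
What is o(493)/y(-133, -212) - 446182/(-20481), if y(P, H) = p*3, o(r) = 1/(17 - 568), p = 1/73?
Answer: 81782637/3761677 ≈ 21.741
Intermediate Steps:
p = 1/73 ≈ 0.013699
o(r) = -1/551 (o(r) = 1/(-551) = -1/551)
y(P, H) = 3/73 (y(P, H) = (1/73)*3 = 3/73)
o(493)/y(-133, -212) - 446182/(-20481) = -1/(551*3/73) - 446182/(-20481) = -1/551*73/3 - 446182*(-1/20481) = -73/1653 + 446182/20481 = 81782637/3761677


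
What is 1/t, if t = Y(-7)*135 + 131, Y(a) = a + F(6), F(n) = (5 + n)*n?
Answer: 1/8096 ≈ 0.00012352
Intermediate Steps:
F(n) = n*(5 + n)
Y(a) = 66 + a (Y(a) = a + 6*(5 + 6) = a + 6*11 = a + 66 = 66 + a)
t = 8096 (t = (66 - 7)*135 + 131 = 59*135 + 131 = 7965 + 131 = 8096)
1/t = 1/8096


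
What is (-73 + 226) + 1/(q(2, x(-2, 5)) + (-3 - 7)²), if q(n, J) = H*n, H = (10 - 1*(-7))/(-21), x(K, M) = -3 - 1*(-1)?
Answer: 316119/2066 ≈ 153.01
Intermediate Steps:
x(K, M) = -2 (x(K, M) = -3 + 1 = -2)
H = -17/21 (H = (10 + 7)*(-1/21) = 17*(-1/21) = -17/21 ≈ -0.80952)
q(n, J) = -17*n/21
(-73 + 226) + 1/(q(2, x(-2, 5)) + (-3 - 7)²) = (-73 + 226) + 1/(-17/21*2 + (-3 - 7)²) = 153 + 1/(-34/21 + (-10)²) = 153 + 1/(-34/21 + 100) = 153 + 1/(2066/21) = 153 + 21/2066 = 316119/2066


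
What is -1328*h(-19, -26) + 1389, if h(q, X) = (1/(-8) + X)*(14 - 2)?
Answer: 417717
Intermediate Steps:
h(q, X) = -3/2 + 12*X (h(q, X) = (-1/8 + X)*12 = -3/2 + 12*X)
-1328*h(-19, -26) + 1389 = -1328*(-3/2 + 12*(-26)) + 1389 = -1328*(-3/2 - 312) + 1389 = -1328*(-627/2) + 1389 = 416328 + 1389 = 417717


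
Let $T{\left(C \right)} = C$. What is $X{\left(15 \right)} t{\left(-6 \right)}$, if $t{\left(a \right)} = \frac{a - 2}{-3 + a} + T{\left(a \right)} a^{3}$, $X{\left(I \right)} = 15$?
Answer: $\frac{58360}{3} \approx 19453.0$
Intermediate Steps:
$t{\left(a \right)} = a^{4} + \frac{-2 + a}{-3 + a}$ ($t{\left(a \right)} = \frac{a - 2}{-3 + a} + a a^{3} = \frac{-2 + a}{-3 + a} + a^{4} = a^{4} + \frac{-2 + a}{-3 + a}$)
$X{\left(15 \right)} t{\left(-6 \right)} = 15 \frac{-2 - 6 + \left(-6\right)^{5} - 3 \left(-6\right)^{4}}{-3 - 6} = 15 \frac{-2 - 6 - 7776 - 3888}{-9} = 15 \left(- \frac{-2 - 6 - 7776 - 3888}{9}\right) = 15 \left(\left(- \frac{1}{9}\right) \left(-11672\right)\right) = 15 \cdot \frac{11672}{9} = \frac{58360}{3}$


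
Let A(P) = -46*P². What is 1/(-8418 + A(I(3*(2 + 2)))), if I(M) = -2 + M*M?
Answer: -1/935962 ≈ -1.0684e-6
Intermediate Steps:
I(M) = -2 + M²
1/(-8418 + A(I(3*(2 + 2)))) = 1/(-8418 - 46*(-2 + (3*(2 + 2))²)²) = 1/(-8418 - 46*(-2 + (3*4)²)²) = 1/(-8418 - 46*(-2 + 12²)²) = 1/(-8418 - 46*(-2 + 144)²) = 1/(-8418 - 46*142²) = 1/(-8418 - 46*20164) = 1/(-8418 - 927544) = 1/(-935962) = -1/935962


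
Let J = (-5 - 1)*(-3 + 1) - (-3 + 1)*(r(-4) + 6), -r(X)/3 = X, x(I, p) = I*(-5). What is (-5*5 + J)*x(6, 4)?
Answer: -690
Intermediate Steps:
x(I, p) = -5*I
r(X) = -3*X
J = 48 (J = (-5 - 1)*(-3 + 1) - (-3 + 1)*(-3*(-4) + 6) = -6*(-2) - (-2)*(12 + 6) = 12 - (-2)*18 = 12 - 1*(-36) = 12 + 36 = 48)
(-5*5 + J)*x(6, 4) = (-5*5 + 48)*(-5*6) = (-25 + 48)*(-30) = 23*(-30) = -690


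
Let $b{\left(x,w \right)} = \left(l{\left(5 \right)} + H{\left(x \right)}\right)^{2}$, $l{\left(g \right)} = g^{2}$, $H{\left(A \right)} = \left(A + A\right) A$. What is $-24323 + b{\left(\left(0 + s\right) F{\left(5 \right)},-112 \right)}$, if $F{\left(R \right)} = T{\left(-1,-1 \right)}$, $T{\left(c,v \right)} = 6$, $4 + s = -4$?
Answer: $21440366$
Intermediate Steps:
$s = -8$ ($s = -4 - 4 = -8$)
$H{\left(A \right)} = 2 A^{2}$ ($H{\left(A \right)} = 2 A A = 2 A^{2}$)
$F{\left(R \right)} = 6$
$b{\left(x,w \right)} = \left(25 + 2 x^{2}\right)^{2}$ ($b{\left(x,w \right)} = \left(5^{2} + 2 x^{2}\right)^{2} = \left(25 + 2 x^{2}\right)^{2}$)
$-24323 + b{\left(\left(0 + s\right) F{\left(5 \right)},-112 \right)} = -24323 + \left(25 + 2 \left(\left(0 - 8\right) 6\right)^{2}\right)^{2} = -24323 + \left(25 + 2 \left(\left(-8\right) 6\right)^{2}\right)^{2} = -24323 + \left(25 + 2 \left(-48\right)^{2}\right)^{2} = -24323 + \left(25 + 2 \cdot 2304\right)^{2} = -24323 + \left(25 + 4608\right)^{2} = -24323 + 4633^{2} = -24323 + 21464689 = 21440366$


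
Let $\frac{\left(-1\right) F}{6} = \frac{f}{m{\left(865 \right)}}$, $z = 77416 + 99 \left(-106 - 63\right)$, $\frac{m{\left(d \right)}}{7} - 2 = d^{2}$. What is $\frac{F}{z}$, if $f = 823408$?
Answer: $- \frac{31072}{1999013135} \approx -1.5544 \cdot 10^{-5}$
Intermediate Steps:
$m{\left(d \right)} = 14 + 7 d^{2}$
$z = 60685$ ($z = 77416 + 99 \left(-169\right) = 77416 - 16731 = 60685$)
$F = - \frac{1646816}{1745863}$ ($F = - 6 \frac{823408}{14 + 7 \cdot 865^{2}} = - 6 \frac{823408}{14 + 7 \cdot 748225} = - 6 \frac{823408}{14 + 5237575} = - 6 \cdot \frac{823408}{5237589} = - 6 \cdot 823408 \cdot \frac{1}{5237589} = \left(-6\right) \frac{823408}{5237589} = - \frac{1646816}{1745863} \approx -0.94327$)
$\frac{F}{z} = - \frac{1646816}{1745863 \cdot 60685} = \left(- \frac{1646816}{1745863}\right) \frac{1}{60685} = - \frac{31072}{1999013135}$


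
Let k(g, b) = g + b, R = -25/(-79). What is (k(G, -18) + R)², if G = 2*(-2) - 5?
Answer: 4443664/6241 ≈ 712.01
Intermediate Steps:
G = -9 (G = -4 - 5 = -9)
R = 25/79 (R = -25*(-1/79) = 25/79 ≈ 0.31646)
k(g, b) = b + g
(k(G, -18) + R)² = ((-18 - 9) + 25/79)² = (-27 + 25/79)² = (-2108/79)² = 4443664/6241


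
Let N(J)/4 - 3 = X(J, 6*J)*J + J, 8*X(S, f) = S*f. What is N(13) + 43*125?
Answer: 12030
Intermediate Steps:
X(S, f) = S*f/8 (X(S, f) = (S*f)/8 = S*f/8)
N(J) = 12 + 3*J**3 + 4*J (N(J) = 12 + 4*((J*(6*J)/8)*J + J) = 12 + 4*((3*J**2/4)*J + J) = 12 + 4*(3*J**3/4 + J) = 12 + 4*(J + 3*J**3/4) = 12 + (3*J**3 + 4*J) = 12 + 3*J**3 + 4*J)
N(13) + 43*125 = (12 + 3*13**3 + 4*13) + 43*125 = (12 + 3*2197 + 52) + 5375 = (12 + 6591 + 52) + 5375 = 6655 + 5375 = 12030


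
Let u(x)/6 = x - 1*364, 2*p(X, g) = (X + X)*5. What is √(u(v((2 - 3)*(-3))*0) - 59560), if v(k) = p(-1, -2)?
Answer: 4*I*√3859 ≈ 248.48*I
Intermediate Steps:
p(X, g) = 5*X (p(X, g) = ((X + X)*5)/2 = ((2*X)*5)/2 = (10*X)/2 = 5*X)
v(k) = -5 (v(k) = 5*(-1) = -5)
u(x) = -2184 + 6*x (u(x) = 6*(x - 1*364) = 6*(x - 364) = 6*(-364 + x) = -2184 + 6*x)
√(u(v((2 - 3)*(-3))*0) - 59560) = √((-2184 + 6*(-5*0)) - 59560) = √((-2184 + 6*0) - 59560) = √((-2184 + 0) - 59560) = √(-2184 - 59560) = √(-61744) = 4*I*√3859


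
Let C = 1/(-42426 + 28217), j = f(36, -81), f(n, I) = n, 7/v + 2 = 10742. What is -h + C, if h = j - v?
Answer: -5493679037/152604660 ≈ -35.999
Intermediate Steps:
v = 7/10740 (v = 7/(-2 + 10742) = 7/10740 ≈ 0.00065177)
j = 36
C = -1/14209 (C = 1/(-14209) = -1/14209 ≈ -7.0378e-5)
h = 386633/10740 (h = 36 - 1*7/10740 = 36 - 7/10740 = 386633/10740 ≈ 35.999)
-h + C = -1*386633/10740 - 1/14209 = -386633/10740 - 1/14209 = -5493679037/152604660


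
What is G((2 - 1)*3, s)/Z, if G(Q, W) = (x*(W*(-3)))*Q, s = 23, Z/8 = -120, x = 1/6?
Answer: 23/640 ≈ 0.035937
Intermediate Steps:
x = 1/6 ≈ 0.16667
Z = -960 (Z = 8*(-120) = -960)
G(Q, W) = -Q*W/2 (G(Q, W) = ((W*(-3))/6)*Q = ((-3*W)/6)*Q = (-W/2)*Q = -Q*W/2)
G((2 - 1)*3, s)/Z = -1/2*(2 - 1)*3*23/(-960) = -1/2*1*3*23*(-1/960) = -1/2*3*23*(-1/960) = -69/2*(-1/960) = 23/640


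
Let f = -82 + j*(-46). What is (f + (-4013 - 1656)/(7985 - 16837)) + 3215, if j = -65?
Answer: 54206465/8852 ≈ 6123.6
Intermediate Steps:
f = 2908 (f = -82 - 65*(-46) = -82 + 2990 = 2908)
(f + (-4013 - 1656)/(7985 - 16837)) + 3215 = (2908 + (-4013 - 1656)/(7985 - 16837)) + 3215 = (2908 - 5669/(-8852)) + 3215 = (2908 - 5669*(-1/8852)) + 3215 = (2908 + 5669/8852) + 3215 = 25747285/8852 + 3215 = 54206465/8852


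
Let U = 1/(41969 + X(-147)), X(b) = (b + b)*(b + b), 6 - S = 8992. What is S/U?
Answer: -1153847330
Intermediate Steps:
S = -8986 (S = 6 - 1*8992 = 6 - 8992 = -8986)
X(b) = 4*b² (X(b) = (2*b)*(2*b) = 4*b²)
U = 1/128405 (U = 1/(41969 + 4*(-147)²) = 1/(41969 + 4*21609) = 1/(41969 + 86436) = 1/128405 ≈ 7.7879e-6)
S/U = -8986/1/128405 = -8986*128405 = -1153847330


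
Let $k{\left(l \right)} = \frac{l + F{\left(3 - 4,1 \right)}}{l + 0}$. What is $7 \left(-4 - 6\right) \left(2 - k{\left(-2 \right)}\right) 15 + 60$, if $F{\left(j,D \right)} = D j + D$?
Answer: $-990$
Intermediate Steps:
$F{\left(j,D \right)} = D + D j$
$k{\left(l \right)} = 1$ ($k{\left(l \right)} = \frac{l + 1 \left(1 + \left(3 - 4\right)\right)}{l + 0} = \frac{l + 1 \left(1 - 1\right)}{l} = \frac{l + 1 \cdot 0}{l} = \frac{l + 0}{l} = \frac{l}{l} = 1$)
$7 \left(-4 - 6\right) \left(2 - k{\left(-2 \right)}\right) 15 + 60 = 7 \left(-4 - 6\right) \left(2 - 1\right) 15 + 60 = 7 \left(-10\right) \left(2 - 1\right) 15 + 60 = - 70 \cdot 1 \cdot 15 + 60 = \left(-70\right) 15 + 60 = -1050 + 60 = -990$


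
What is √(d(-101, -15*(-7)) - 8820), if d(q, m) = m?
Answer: I*√8715 ≈ 93.354*I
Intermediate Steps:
√(d(-101, -15*(-7)) - 8820) = √(-15*(-7) - 8820) = √(105 - 8820) = √(-8715) = I*√8715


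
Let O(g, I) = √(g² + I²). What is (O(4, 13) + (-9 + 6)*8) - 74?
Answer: -98 + √185 ≈ -84.399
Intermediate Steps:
O(g, I) = √(I² + g²)
(O(4, 13) + (-9 + 6)*8) - 74 = (√(13² + 4²) + (-9 + 6)*8) - 74 = (√(169 + 16) - 3*8) - 74 = (√185 - 24) - 74 = (-24 + √185) - 74 = -98 + √185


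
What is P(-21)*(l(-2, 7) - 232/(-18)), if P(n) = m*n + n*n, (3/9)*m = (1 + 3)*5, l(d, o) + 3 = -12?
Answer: 1729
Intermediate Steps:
l(d, o) = -15 (l(d, o) = -3 - 12 = -15)
m = 60 (m = 3*((1 + 3)*5) = 3*(4*5) = 3*20 = 60)
P(n) = n² + 60*n (P(n) = 60*n + n*n = 60*n + n² = n² + 60*n)
P(-21)*(l(-2, 7) - 232/(-18)) = (-21*(60 - 21))*(-15 - 232/(-18)) = (-21*39)*(-15 - 232*(-1/18)) = -819*(-15 + 116/9) = -819*(-19/9) = 1729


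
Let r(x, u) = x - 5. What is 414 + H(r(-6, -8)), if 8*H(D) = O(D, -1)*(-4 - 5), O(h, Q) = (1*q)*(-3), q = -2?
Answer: 1629/4 ≈ 407.25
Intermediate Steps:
O(h, Q) = 6 (O(h, Q) = (1*(-2))*(-3) = -2*(-3) = 6)
r(x, u) = -5 + x
H(D) = -27/4 (H(D) = (6*(-4 - 5))/8 = (6*(-9))/8 = (⅛)*(-54) = -27/4)
414 + H(r(-6, -8)) = 414 - 27/4 = 1629/4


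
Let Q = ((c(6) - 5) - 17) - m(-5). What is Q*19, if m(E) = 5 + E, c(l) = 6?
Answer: -304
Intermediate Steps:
Q = -16 (Q = ((6 - 5) - 17) - (5 - 5) = (1 - 17) - 1*0 = -16 + 0 = -16)
Q*19 = -16*19 = -304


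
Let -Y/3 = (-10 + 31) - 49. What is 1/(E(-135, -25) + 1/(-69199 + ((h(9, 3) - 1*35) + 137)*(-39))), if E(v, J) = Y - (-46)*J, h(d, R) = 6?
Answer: -73411/78256127 ≈ -0.00093809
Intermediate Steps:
Y = 84 (Y = -3*((-10 + 31) - 49) = -3*(21 - 49) = -3*(-28) = 84)
E(v, J) = 84 + 46*J (E(v, J) = 84 - (-46)*J = 84 + 46*J)
1/(E(-135, -25) + 1/(-69199 + ((h(9, 3) - 1*35) + 137)*(-39))) = 1/((84 + 46*(-25)) + 1/(-69199 + ((6 - 1*35) + 137)*(-39))) = 1/((84 - 1150) + 1/(-69199 + ((6 - 35) + 137)*(-39))) = 1/(-1066 + 1/(-69199 + (-29 + 137)*(-39))) = 1/(-1066 + 1/(-69199 + 108*(-39))) = 1/(-1066 + 1/(-69199 - 4212)) = 1/(-1066 + 1/(-73411)) = 1/(-1066 - 1/73411) = 1/(-78256127/73411) = -73411/78256127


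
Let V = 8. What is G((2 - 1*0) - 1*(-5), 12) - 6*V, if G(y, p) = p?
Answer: -36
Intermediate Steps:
G((2 - 1*0) - 1*(-5), 12) - 6*V = 12 - 6*8 = 12 - 48 = -36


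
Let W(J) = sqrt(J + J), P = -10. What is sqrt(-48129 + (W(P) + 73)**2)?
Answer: 2*sqrt(-10705 + 73*I*sqrt(5)) ≈ 1.5776 + 206.94*I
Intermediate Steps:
W(J) = sqrt(2)*sqrt(J) (W(J) = sqrt(2*J) = sqrt(2)*sqrt(J))
sqrt(-48129 + (W(P) + 73)**2) = sqrt(-48129 + (sqrt(2)*sqrt(-10) + 73)**2) = sqrt(-48129 + (sqrt(2)*(I*sqrt(10)) + 73)**2) = sqrt(-48129 + (2*I*sqrt(5) + 73)**2) = sqrt(-48129 + (73 + 2*I*sqrt(5))**2)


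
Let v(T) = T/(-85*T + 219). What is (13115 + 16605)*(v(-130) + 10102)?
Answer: 3383304233760/11269 ≈ 3.0023e+8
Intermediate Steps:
v(T) = T/(219 - 85*T)
(13115 + 16605)*(v(-130) + 10102) = (13115 + 16605)*(-1*(-130)/(-219 + 85*(-130)) + 10102) = 29720*(-1*(-130)/(-219 - 11050) + 10102) = 29720*(-1*(-130)/(-11269) + 10102) = 29720*(-1*(-130)*(-1/11269) + 10102) = 29720*(-130/11269 + 10102) = 29720*(113839308/11269) = 3383304233760/11269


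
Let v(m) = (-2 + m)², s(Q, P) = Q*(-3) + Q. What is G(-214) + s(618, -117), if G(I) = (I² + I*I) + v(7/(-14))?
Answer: 361449/4 ≈ 90362.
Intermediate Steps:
s(Q, P) = -2*Q (s(Q, P) = -3*Q + Q = -2*Q)
G(I) = 25/4 + 2*I² (G(I) = (I² + I*I) + (-2 + 7/(-14))² = (I² + I²) + (-2 + 7*(-1/14))² = 2*I² + (-2 - ½)² = 2*I² + (-5/2)² = 2*I² + 25/4 = 25/4 + 2*I²)
G(-214) + s(618, -117) = (25/4 + 2*(-214)²) - 2*618 = (25/4 + 2*45796) - 1236 = (25/4 + 91592) - 1236 = 366393/4 - 1236 = 361449/4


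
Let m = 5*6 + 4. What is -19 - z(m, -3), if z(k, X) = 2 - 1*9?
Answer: -12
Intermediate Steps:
m = 34 (m = 30 + 4 = 34)
z(k, X) = -7 (z(k, X) = 2 - 9 = -7)
-19 - z(m, -3) = -19 - 1*(-7) = -19 + 7 = -12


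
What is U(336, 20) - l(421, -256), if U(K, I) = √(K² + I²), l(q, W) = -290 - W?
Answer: 34 + 4*√7081 ≈ 370.59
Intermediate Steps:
U(K, I) = √(I² + K²)
U(336, 20) - l(421, -256) = √(20² + 336²) - (-290 - 1*(-256)) = √(400 + 112896) - (-290 + 256) = √113296 - 1*(-34) = 4*√7081 + 34 = 34 + 4*√7081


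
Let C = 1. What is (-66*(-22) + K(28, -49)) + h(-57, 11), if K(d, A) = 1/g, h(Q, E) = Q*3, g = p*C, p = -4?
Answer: 5123/4 ≈ 1280.8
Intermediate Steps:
g = -4 (g = -4*1 = -4)
h(Q, E) = 3*Q
K(d, A) = -¼ (K(d, A) = 1/(-4) = -¼)
(-66*(-22) + K(28, -49)) + h(-57, 11) = (-66*(-22) - ¼) + 3*(-57) = (1452 - ¼) - 171 = 5807/4 - 171 = 5123/4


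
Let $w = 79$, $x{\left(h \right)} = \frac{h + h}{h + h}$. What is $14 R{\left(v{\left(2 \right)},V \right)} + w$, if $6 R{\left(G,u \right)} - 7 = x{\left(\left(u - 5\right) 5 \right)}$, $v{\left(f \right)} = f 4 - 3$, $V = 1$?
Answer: $\frac{293}{3} \approx 97.667$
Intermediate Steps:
$v{\left(f \right)} = -3 + 4 f$ ($v{\left(f \right)} = 4 f - 3 = -3 + 4 f$)
$x{\left(h \right)} = 1$ ($x{\left(h \right)} = \frac{2 h}{2 h} = 2 h \frac{1}{2 h} = 1$)
$R{\left(G,u \right)} = \frac{4}{3}$ ($R{\left(G,u \right)} = \frac{7}{6} + \frac{1}{6} \cdot 1 = \frac{7}{6} + \frac{1}{6} = \frac{4}{3}$)
$14 R{\left(v{\left(2 \right)},V \right)} + w = 14 \cdot \frac{4}{3} + 79 = \frac{56}{3} + 79 = \frac{293}{3}$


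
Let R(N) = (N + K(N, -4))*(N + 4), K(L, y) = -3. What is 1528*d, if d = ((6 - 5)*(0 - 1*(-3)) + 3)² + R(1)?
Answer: 39728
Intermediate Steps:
R(N) = (-3 + N)*(4 + N) (R(N) = (N - 3)*(N + 4) = (-3 + N)*(4 + N))
d = 26 (d = ((6 - 5)*(0 - 1*(-3)) + 3)² + (-12 + 1 + 1²) = (1*(0 + 3) + 3)² + (-12 + 1 + 1) = (1*3 + 3)² - 10 = (3 + 3)² - 10 = 6² - 10 = 36 - 10 = 26)
1528*d = 1528*26 = 39728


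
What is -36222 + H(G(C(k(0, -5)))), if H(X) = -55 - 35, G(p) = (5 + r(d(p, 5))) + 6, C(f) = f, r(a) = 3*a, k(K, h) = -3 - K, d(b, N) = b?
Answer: -36312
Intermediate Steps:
G(p) = 11 + 3*p (G(p) = (5 + 3*p) + 6 = 11 + 3*p)
H(X) = -90
-36222 + H(G(C(k(0, -5)))) = -36222 - 90 = -36312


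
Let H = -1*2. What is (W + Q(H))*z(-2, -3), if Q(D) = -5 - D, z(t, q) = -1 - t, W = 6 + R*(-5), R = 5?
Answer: -22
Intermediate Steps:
H = -2
W = -19 (W = 6 + 5*(-5) = 6 - 25 = -19)
(W + Q(H))*z(-2, -3) = (-19 + (-5 - 1*(-2)))*(-1 - 1*(-2)) = (-19 + (-5 + 2))*(-1 + 2) = (-19 - 3)*1 = -22*1 = -22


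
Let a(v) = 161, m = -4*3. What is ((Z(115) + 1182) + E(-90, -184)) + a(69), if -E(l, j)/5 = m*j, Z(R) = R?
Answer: -9582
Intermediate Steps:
m = -12
E(l, j) = 60*j (E(l, j) = -(-60)*j = 60*j)
((Z(115) + 1182) + E(-90, -184)) + a(69) = ((115 + 1182) + 60*(-184)) + 161 = (1297 - 11040) + 161 = -9743 + 161 = -9582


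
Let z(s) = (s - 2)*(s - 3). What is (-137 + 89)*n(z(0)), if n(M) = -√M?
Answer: 48*√6 ≈ 117.58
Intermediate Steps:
z(s) = (-3 + s)*(-2 + s) (z(s) = (-2 + s)*(-3 + s) = (-3 + s)*(-2 + s))
(-137 + 89)*n(z(0)) = (-137 + 89)*(-√(6 + 0² - 5*0)) = -(-48)*√(6 + 0 + 0) = -(-48)*√6 = 48*√6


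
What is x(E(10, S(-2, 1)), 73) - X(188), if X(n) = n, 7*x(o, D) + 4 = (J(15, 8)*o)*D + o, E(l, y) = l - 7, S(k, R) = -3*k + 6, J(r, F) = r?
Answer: 1968/7 ≈ 281.14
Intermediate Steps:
S(k, R) = 6 - 3*k
E(l, y) = -7 + l
x(o, D) = -4/7 + o/7 + 15*D*o/7 (x(o, D) = -4/7 + ((15*o)*D + o)/7 = -4/7 + (15*D*o + o)/7 = -4/7 + (o + 15*D*o)/7 = -4/7 + (o/7 + 15*D*o/7) = -4/7 + o/7 + 15*D*o/7)
x(E(10, S(-2, 1)), 73) - X(188) = (-4/7 + (-7 + 10)/7 + (15/7)*73*(-7 + 10)) - 1*188 = (-4/7 + (⅐)*3 + (15/7)*73*3) - 188 = (-4/7 + 3/7 + 3285/7) - 188 = 3284/7 - 188 = 1968/7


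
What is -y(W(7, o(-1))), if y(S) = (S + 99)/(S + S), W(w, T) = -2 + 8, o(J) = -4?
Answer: -35/4 ≈ -8.7500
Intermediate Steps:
W(w, T) = 6
y(S) = (99 + S)/(2*S) (y(S) = (99 + S)/((2*S)) = (99 + S)*(1/(2*S)) = (99 + S)/(2*S))
-y(W(7, o(-1))) = -(99 + 6)/(2*6) = -105/(2*6) = -1*35/4 = -35/4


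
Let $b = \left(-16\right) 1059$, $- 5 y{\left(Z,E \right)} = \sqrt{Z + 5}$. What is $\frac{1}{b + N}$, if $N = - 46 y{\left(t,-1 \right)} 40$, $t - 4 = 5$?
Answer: $- \frac{1059}{17825200} - \frac{23 \sqrt{14}}{17825200} \approx -6.4238 \cdot 10^{-5}$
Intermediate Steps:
$t = 9$ ($t = 4 + 5 = 9$)
$y{\left(Z,E \right)} = - \frac{\sqrt{5 + Z}}{5}$ ($y{\left(Z,E \right)} = - \frac{\sqrt{Z + 5}}{5} = - \frac{\sqrt{5 + Z}}{5}$)
$N = 368 \sqrt{14}$ ($N = - 46 \left(- \frac{\sqrt{5 + 9}}{5}\right) 40 = - 46 \left(- \frac{\sqrt{14}}{5}\right) 40 = \frac{46 \sqrt{14}}{5} \cdot 40 = 368 \sqrt{14} \approx 1376.9$)
$b = -16944$
$\frac{1}{b + N} = \frac{1}{-16944 + 368 \sqrt{14}}$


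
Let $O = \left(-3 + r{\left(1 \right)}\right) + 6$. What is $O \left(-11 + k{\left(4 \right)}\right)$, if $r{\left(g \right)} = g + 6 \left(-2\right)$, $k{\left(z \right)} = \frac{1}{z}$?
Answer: $86$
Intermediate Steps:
$r{\left(g \right)} = -12 + g$ ($r{\left(g \right)} = g - 12 = -12 + g$)
$O = -8$ ($O = \left(-3 + \left(-12 + 1\right)\right) + 6 = \left(-3 - 11\right) + 6 = -14 + 6 = -8$)
$O \left(-11 + k{\left(4 \right)}\right) = - 8 \left(-11 + \frac{1}{4}\right) = \left(-8\right) \left(- \frac{43}{4}\right) = 86$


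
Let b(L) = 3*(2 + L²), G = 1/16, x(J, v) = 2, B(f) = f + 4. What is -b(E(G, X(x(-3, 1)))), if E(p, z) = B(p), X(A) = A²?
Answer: -14211/256 ≈ -55.512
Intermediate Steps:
B(f) = 4 + f
G = 1/16 ≈ 0.062500
E(p, z) = 4 + p
b(L) = 6 + 3*L²
-b(E(G, X(x(-3, 1)))) = -(6 + 3*(4 + 1/16)²) = -(6 + 3*(65/16)²) = -(6 + 3*(4225/256)) = -(6 + 12675/256) = -1*14211/256 = -14211/256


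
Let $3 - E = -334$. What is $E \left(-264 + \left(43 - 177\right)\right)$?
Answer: $-134126$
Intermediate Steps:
$E = 337$ ($E = 3 - -334 = 3 + 334 = 337$)
$E \left(-264 + \left(43 - 177\right)\right) = 337 \left(-264 + \left(43 - 177\right)\right) = 337 \left(-264 - 134\right) = 337 \left(-398\right) = -134126$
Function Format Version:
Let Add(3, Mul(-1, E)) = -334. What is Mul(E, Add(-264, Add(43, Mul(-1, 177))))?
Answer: -134126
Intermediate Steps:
E = 337 (E = Add(3, Mul(-1, -334)) = Add(3, 334) = 337)
Mul(E, Add(-264, Add(43, Mul(-1, 177)))) = Mul(337, Add(-264, Add(43, Mul(-1, 177)))) = Mul(337, Add(-264, Add(43, -177))) = Mul(337, Add(-264, -134)) = Mul(337, -398) = -134126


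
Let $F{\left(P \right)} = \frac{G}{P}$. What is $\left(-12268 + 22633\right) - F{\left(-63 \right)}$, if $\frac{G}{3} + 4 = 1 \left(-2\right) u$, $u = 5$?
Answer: $\frac{31093}{3} \approx 10364.0$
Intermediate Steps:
$G = -42$ ($G = -12 + 3 \cdot 1 \left(-2\right) 5 = -12 + 3 \left(\left(-2\right) 5\right) = -12 + 3 \left(-10\right) = -12 - 30 = -42$)
$F{\left(P \right)} = - \frac{42}{P}$
$\left(-12268 + 22633\right) - F{\left(-63 \right)} = \left(-12268 + 22633\right) - - \frac{42}{-63} = 10365 - \left(-42\right) \left(- \frac{1}{63}\right) = 10365 - \frac{2}{3} = \frac{31093}{3}$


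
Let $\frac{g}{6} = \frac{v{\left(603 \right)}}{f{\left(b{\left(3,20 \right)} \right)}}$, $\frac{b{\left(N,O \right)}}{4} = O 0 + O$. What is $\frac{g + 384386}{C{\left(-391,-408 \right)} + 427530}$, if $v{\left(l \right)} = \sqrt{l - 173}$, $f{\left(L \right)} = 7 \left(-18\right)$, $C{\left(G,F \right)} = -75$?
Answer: $\frac{384386}{427455} - \frac{\sqrt{430}}{8976555} \approx 0.89924$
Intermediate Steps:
$b{\left(N,O \right)} = 4 O$ ($b{\left(N,O \right)} = 4 \left(O 0 + O\right) = 4 \left(0 + O\right) = 4 O$)
$f{\left(L \right)} = -126$
$v{\left(l \right)} = \sqrt{-173 + l}$
$g = - \frac{\sqrt{430}}{21}$ ($g = 6 \frac{\sqrt{-173 + 603}}{-126} = 6 \sqrt{430} \left(- \frac{1}{126}\right) = 6 \left(- \frac{\sqrt{430}}{126}\right) = - \frac{\sqrt{430}}{21} \approx -0.98745$)
$\frac{g + 384386}{C{\left(-391,-408 \right)} + 427530} = \frac{- \frac{\sqrt{430}}{21} + 384386}{-75 + 427530} = \frac{384386 - \frac{\sqrt{430}}{21}}{427455} = \left(384386 - \frac{\sqrt{430}}{21}\right) \frac{1}{427455} = \frac{384386}{427455} - \frac{\sqrt{430}}{8976555}$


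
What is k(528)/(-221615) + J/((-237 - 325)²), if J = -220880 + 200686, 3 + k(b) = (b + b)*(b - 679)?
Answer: 22944437543/34997884030 ≈ 0.65559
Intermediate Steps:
k(b) = -3 + 2*b*(-679 + b) (k(b) = -3 + (b + b)*(b - 679) = -3 + (2*b)*(-679 + b) = -3 + 2*b*(-679 + b))
J = -20194
k(528)/(-221615) + J/((-237 - 325)²) = (-3 - 1358*528 + 2*528²)/(-221615) - 20194/(-237 - 325)² = (-3 - 717024 + 2*278784)*(-1/221615) - 20194/((-562)²) = (-3 - 717024 + 557568)*(-1/221615) - 20194/315844 = -159459*(-1/221615) - 20194*1/315844 = 159459/221615 - 10097/157922 = 22944437543/34997884030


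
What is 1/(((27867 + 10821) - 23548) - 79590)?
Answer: -1/64450 ≈ -1.5516e-5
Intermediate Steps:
1/(((27867 + 10821) - 23548) - 79590) = 1/((38688 - 23548) - 79590) = 1/(15140 - 79590) = 1/(-64450) = -1/64450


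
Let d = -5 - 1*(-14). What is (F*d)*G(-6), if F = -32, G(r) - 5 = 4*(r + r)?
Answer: 12384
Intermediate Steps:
G(r) = 5 + 8*r (G(r) = 5 + 4*(r + r) = 5 + 4*(2*r) = 5 + 8*r)
d = 9 (d = -5 + 14 = 9)
(F*d)*G(-6) = (-32*9)*(5 + 8*(-6)) = -288*(5 - 48) = -288*(-43) = 12384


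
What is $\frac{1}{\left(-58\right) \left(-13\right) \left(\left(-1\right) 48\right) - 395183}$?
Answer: $- \frac{1}{431375} \approx -2.3182 \cdot 10^{-6}$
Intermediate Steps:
$\frac{1}{\left(-58\right) \left(-13\right) \left(\left(-1\right) 48\right) - 395183} = \frac{1}{754 \left(-48\right) - 395183} = \frac{1}{-36192 - 395183} = \frac{1}{-431375} = - \frac{1}{431375}$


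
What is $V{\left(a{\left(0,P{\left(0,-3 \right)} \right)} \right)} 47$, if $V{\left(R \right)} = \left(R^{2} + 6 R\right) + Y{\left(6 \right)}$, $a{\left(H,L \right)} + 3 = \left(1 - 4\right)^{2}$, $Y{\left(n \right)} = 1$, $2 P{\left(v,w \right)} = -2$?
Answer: $3431$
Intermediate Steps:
$P{\left(v,w \right)} = -1$ ($P{\left(v,w \right)} = \frac{1}{2} \left(-2\right) = -1$)
$a{\left(H,L \right)} = 6$ ($a{\left(H,L \right)} = -3 + \left(1 - 4\right)^{2} = -3 + \left(-3\right)^{2} = -3 + 9 = 6$)
$V{\left(R \right)} = 1 + R^{2} + 6 R$ ($V{\left(R \right)} = \left(R^{2} + 6 R\right) + 1 = 1 + R^{2} + 6 R$)
$V{\left(a{\left(0,P{\left(0,-3 \right)} \right)} \right)} 47 = \left(1 + 6^{2} + 6 \cdot 6\right) 47 = \left(1 + 36 + 36\right) 47 = 73 \cdot 47 = 3431$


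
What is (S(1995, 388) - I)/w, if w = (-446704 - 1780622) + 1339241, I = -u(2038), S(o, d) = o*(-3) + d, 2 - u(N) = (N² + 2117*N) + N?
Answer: 8475523/888085 ≈ 9.5436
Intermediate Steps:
u(N) = 2 - N² - 2118*N (u(N) = 2 - ((N² + 2117*N) + N) = 2 - (N² + 2118*N) = 2 + (-N² - 2118*N) = 2 - N² - 2118*N)
S(o, d) = d - 3*o (S(o, d) = -3*o + d = d - 3*o)
I = 8469926 (I = -(2 - 1*2038² - 2118*2038) = -(2 - 1*4153444 - 4316484) = -(2 - 4153444 - 4316484) = -1*(-8469926) = 8469926)
w = -888085 (w = -2227326 + 1339241 = -888085)
(S(1995, 388) - I)/w = ((388 - 3*1995) - 1*8469926)/(-888085) = ((388 - 5985) - 8469926)*(-1/888085) = (-5597 - 8469926)*(-1/888085) = -8475523*(-1/888085) = 8475523/888085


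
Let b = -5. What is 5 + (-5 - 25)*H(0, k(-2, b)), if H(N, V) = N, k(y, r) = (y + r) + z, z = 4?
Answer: 5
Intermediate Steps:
k(y, r) = 4 + r + y (k(y, r) = (y + r) + 4 = (r + y) + 4 = 4 + r + y)
5 + (-5 - 25)*H(0, k(-2, b)) = 5 + (-5 - 25)*0 = 5 - 30*0 = 5 + 0 = 5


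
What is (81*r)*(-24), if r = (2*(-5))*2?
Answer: 38880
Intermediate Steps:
r = -20 (r = -10*2 = -20)
(81*r)*(-24) = (81*(-20))*(-24) = -1620*(-24) = 38880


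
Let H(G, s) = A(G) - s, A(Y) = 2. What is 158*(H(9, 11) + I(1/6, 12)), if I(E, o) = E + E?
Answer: -4108/3 ≈ -1369.3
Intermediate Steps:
H(G, s) = 2 - s
I(E, o) = 2*E
158*(H(9, 11) + I(1/6, 12)) = 158*((2 - 1*11) + 2/6) = 158*((2 - 11) + 2*(1/6)) = 158*(-9 + 1/3) = 158*(-26/3) = -4108/3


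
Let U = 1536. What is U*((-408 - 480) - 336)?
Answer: -1880064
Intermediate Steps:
U*((-408 - 480) - 336) = 1536*((-408 - 480) - 336) = 1536*(-888 - 336) = 1536*(-1224) = -1880064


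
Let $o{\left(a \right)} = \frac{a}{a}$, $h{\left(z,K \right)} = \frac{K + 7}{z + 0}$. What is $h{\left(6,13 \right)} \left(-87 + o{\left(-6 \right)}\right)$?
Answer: $- \frac{860}{3} \approx -286.67$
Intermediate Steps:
$h{\left(z,K \right)} = \frac{7 + K}{z}$
$o{\left(a \right)} = 1$
$h{\left(6,13 \right)} \left(-87 + o{\left(-6 \right)}\right) = \frac{7 + 13}{6} \left(-87 + 1\right) = \frac{1}{6} \cdot 20 \left(-86\right) = \frac{10}{3} \left(-86\right) = - \frac{860}{3}$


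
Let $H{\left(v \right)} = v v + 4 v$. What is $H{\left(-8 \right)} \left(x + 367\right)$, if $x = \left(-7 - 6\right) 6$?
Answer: $9248$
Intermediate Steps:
$H{\left(v \right)} = v^{2} + 4 v$
$x = -78$ ($x = \left(-13\right) 6 = -78$)
$H{\left(-8 \right)} \left(x + 367\right) = - 8 \left(4 - 8\right) \left(-78 + 367\right) = \left(-8\right) \left(-4\right) 289 = 32 \cdot 289 = 9248$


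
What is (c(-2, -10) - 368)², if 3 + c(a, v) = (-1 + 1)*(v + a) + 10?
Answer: 130321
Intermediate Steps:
c(a, v) = 7 (c(a, v) = -3 + ((-1 + 1)*(v + a) + 10) = -3 + (0*(a + v) + 10) = -3 + (0 + 10) = -3 + 10 = 7)
(c(-2, -10) - 368)² = (7 - 368)² = (-361)² = 130321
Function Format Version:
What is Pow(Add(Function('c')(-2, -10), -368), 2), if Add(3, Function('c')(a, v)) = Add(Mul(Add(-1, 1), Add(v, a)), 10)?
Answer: 130321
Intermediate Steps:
Function('c')(a, v) = 7 (Function('c')(a, v) = Add(-3, Add(Mul(Add(-1, 1), Add(v, a)), 10)) = Add(-3, Add(Mul(0, Add(a, v)), 10)) = Add(-3, Add(0, 10)) = Add(-3, 10) = 7)
Pow(Add(Function('c')(-2, -10), -368), 2) = Pow(Add(7, -368), 2) = Pow(-361, 2) = 130321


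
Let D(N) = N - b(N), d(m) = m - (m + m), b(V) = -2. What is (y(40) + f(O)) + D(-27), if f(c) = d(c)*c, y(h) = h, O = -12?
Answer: -129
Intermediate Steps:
d(m) = -m (d(m) = m - 2*m = -m)
f(c) = -c² (f(c) = (-c)*c = -c²)
D(N) = 2 + N (D(N) = N - 1*(-2) = N + 2 = 2 + N)
(y(40) + f(O)) + D(-27) = (40 - 1*(-12)²) + (2 - 27) = (40 - 1*144) - 25 = (40 - 144) - 25 = -104 - 25 = -129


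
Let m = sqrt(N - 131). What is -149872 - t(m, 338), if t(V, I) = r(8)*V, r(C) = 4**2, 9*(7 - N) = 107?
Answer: -149872 - 16*I*sqrt(1223)/3 ≈ -1.4987e+5 - 186.51*I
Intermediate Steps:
N = -44/9 (N = 7 - 1/9*107 = 7 - 107/9 = -44/9 ≈ -4.8889)
r(C) = 16
m = I*sqrt(1223)/3 (m = sqrt(-44/9 - 131) = sqrt(-1223/9) = I*sqrt(1223)/3 ≈ 11.657*I)
t(V, I) = 16*V
-149872 - t(m, 338) = -149872 - 16*I*sqrt(1223)/3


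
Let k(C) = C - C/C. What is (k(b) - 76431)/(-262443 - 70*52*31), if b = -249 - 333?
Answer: 77014/375283 ≈ 0.20522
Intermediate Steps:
b = -582
k(C) = -1 + C (k(C) = C - 1*1 = C - 1 = -1 + C)
(k(b) - 76431)/(-262443 - 70*52*31) = ((-1 - 582) - 76431)/(-262443 - 70*52*31) = (-583 - 76431)/(-262443 - 3640*31) = -77014/(-262443 - 112840) = -77014/(-375283) = -77014*(-1/375283) = 77014/375283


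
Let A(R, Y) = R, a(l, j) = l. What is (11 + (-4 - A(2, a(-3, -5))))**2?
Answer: 25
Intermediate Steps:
(11 + (-4 - A(2, a(-3, -5))))**2 = (11 + (-4 - 1*2))**2 = (11 + (-4 - 2))**2 = (11 - 6)**2 = 5**2 = 25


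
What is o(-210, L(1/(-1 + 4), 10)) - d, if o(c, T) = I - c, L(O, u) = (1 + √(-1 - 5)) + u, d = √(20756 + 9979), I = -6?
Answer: 204 - 3*√3415 ≈ 28.686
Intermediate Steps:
d = 3*√3415 (d = √30735 = 3*√3415 ≈ 175.31)
L(O, u) = 1 + u + I*√6 (L(O, u) = (1 + √(-6)) + u = (1 + I*√6) + u = 1 + u + I*√6)
o(c, T) = -6 - c
o(-210, L(1/(-1 + 4), 10)) - d = (-6 - 1*(-210)) - 3*√3415 = (-6 + 210) - 3*√3415 = 204 - 3*√3415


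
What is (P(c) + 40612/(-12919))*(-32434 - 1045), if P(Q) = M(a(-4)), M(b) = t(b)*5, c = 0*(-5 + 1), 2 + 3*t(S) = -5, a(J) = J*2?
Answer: 19216979479/38757 ≈ 4.9583e+5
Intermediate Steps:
a(J) = 2*J
t(S) = -7/3 (t(S) = -2/3 + (1/3)*(-5) = -2/3 - 5/3 = -7/3)
c = 0 (c = 0*(-4) = 0)
M(b) = -35/3 (M(b) = -7/3*5 = -35/3)
P(Q) = -35/3
(P(c) + 40612/(-12919))*(-32434 - 1045) = (-35/3 + 40612/(-12919))*(-32434 - 1045) = (-35/3 + 40612*(-1/12919))*(-33479) = (-35/3 - 40612/12919)*(-33479) = -574001/38757*(-33479) = 19216979479/38757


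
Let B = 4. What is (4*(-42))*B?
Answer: -672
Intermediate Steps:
(4*(-42))*B = (4*(-42))*4 = -168*4 = -672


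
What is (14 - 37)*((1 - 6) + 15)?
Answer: -230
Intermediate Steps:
(14 - 37)*((1 - 6) + 15) = -23*(-5 + 15) = -23*10 = -230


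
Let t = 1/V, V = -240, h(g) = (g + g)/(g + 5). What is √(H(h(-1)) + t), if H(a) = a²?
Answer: √885/60 ≈ 0.49582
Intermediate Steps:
h(g) = 2*g/(5 + g) (h(g) = (2*g)/(5 + g) = 2*g/(5 + g))
t = -1/240 (t = 1/(-240) = -1/240 ≈ -0.0041667)
√(H(h(-1)) + t) = √((2*(-1)/(5 - 1))² - 1/240) = √((2*(-1)/4)² - 1/240) = √((2*(-1)*(¼))² - 1/240) = √((-½)² - 1/240) = √(¼ - 1/240) = √(59/240) = √885/60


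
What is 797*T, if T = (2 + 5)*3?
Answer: 16737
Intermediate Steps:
T = 21 (T = 7*3 = 21)
797*T = 797*21 = 16737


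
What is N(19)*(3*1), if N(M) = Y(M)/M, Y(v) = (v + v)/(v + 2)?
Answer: 2/7 ≈ 0.28571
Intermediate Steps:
Y(v) = 2*v/(2 + v) (Y(v) = (2*v)/(2 + v) = 2*v/(2 + v))
N(M) = 2/(2 + M) (N(M) = (2*M/(2 + M))/M = 2/(2 + M))
N(19)*(3*1) = (2/(2 + 19))*(3*1) = (2/21)*3 = 2/7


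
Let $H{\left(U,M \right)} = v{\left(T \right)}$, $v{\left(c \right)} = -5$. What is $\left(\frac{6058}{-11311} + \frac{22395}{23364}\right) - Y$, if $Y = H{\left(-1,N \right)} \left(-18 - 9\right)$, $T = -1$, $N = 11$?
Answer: $- \frac{11854902269}{88090068} \approx -134.58$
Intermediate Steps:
$H{\left(U,M \right)} = -5$
$Y = 135$ ($Y = - 5 \left(-18 - 9\right) = \left(-5\right) \left(-27\right) = 135$)
$\left(\frac{6058}{-11311} + \frac{22395}{23364}\right) - Y = \left(\frac{6058}{-11311} + \frac{22395}{23364}\right) - 135 = \left(6058 \left(- \frac{1}{11311}\right) + 22395 \cdot \frac{1}{23364}\right) - 135 = \left(- \frac{6058}{11311} + \frac{7465}{7788}\right) - 135 = \frac{37256911}{88090068} - 135 = - \frac{11854902269}{88090068}$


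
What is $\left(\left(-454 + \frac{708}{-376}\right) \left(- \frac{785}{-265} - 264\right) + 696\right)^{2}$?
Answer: $\frac{355619877319980529}{24820324} \approx 1.4328 \cdot 10^{10}$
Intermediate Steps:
$\left(\left(-454 + \frac{708}{-376}\right) \left(- \frac{785}{-265} - 264\right) + 696\right)^{2} = \left(\left(-454 + 708 \left(- \frac{1}{376}\right)\right) \left(\left(-785\right) \left(- \frac{1}{265}\right) - 264\right) + 696\right)^{2} = \left(\left(-454 - \frac{177}{94}\right) \left(\frac{157}{53} - 264\right) + 696\right)^{2} = \left(\left(- \frac{42853}{94}\right) \left(- \frac{13835}{53}\right) + 696\right)^{2} = \left(\frac{592871255}{4982} + 696\right)^{2} = \left(\frac{596338727}{4982}\right)^{2} = \frac{355619877319980529}{24820324}$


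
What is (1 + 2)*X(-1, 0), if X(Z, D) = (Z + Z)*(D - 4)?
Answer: 24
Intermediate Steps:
X(Z, D) = 2*Z*(-4 + D) (X(Z, D) = (2*Z)*(-4 + D) = 2*Z*(-4 + D))
(1 + 2)*X(-1, 0) = (1 + 2)*(2*(-1)*(-4 + 0)) = 3*(2*(-1)*(-4)) = 3*8 = 24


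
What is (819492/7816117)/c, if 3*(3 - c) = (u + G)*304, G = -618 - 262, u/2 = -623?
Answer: 2458476/5051658026621 ≈ 4.8667e-7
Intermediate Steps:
u = -1246 (u = 2*(-623) = -1246)
G = -880
c = 646313/3 (c = 3 - (-1246 - 880)*304/3 = 3 - (-2126)*304/3 = 3 - 1/3*(-646304) = 3 + 646304/3 = 646313/3 ≈ 2.1544e+5)
(819492/7816117)/c = (819492/7816117)/(646313/3) = (819492*(1/7816117))*(3/646313) = (819492/7816117)*(3/646313) = 2458476/5051658026621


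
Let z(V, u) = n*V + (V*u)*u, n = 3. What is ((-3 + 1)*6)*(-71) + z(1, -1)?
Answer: 856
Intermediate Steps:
z(V, u) = 3*V + V*u**2 (z(V, u) = 3*V + (V*u)*u = 3*V + V*u**2)
((-3 + 1)*6)*(-71) + z(1, -1) = ((-3 + 1)*6)*(-71) + 1*(3 + (-1)**2) = -2*6*(-71) + 1*(3 + 1) = -12*(-71) + 1*4 = 852 + 4 = 856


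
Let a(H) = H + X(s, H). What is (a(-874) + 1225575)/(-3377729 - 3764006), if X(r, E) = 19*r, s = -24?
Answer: -244849/1428347 ≈ -0.17142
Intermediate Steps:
a(H) = -456 + H (a(H) = H + 19*(-24) = H - 456 = -456 + H)
(a(-874) + 1225575)/(-3377729 - 3764006) = ((-456 - 874) + 1225575)/(-3377729 - 3764006) = (-1330 + 1225575)/(-7141735) = 1224245*(-1/7141735) = -244849/1428347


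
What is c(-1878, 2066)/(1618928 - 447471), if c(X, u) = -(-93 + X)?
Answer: 1971/1171457 ≈ 0.0016825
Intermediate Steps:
c(X, u) = 93 - X
c(-1878, 2066)/(1618928 - 447471) = (93 - 1*(-1878))/(1618928 - 447471) = (93 + 1878)/1171457 = 1971*(1/1171457) = 1971/1171457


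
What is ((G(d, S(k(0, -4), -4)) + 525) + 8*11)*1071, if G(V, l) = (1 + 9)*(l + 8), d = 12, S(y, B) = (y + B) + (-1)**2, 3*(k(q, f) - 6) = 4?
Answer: 788613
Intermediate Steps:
k(q, f) = 22/3 (k(q, f) = 6 + (1/3)*4 = 6 + 4/3 = 22/3)
S(y, B) = 1 + B + y (S(y, B) = (B + y) + 1 = 1 + B + y)
G(V, l) = 80 + 10*l (G(V, l) = 10*(8 + l) = 80 + 10*l)
((G(d, S(k(0, -4), -4)) + 525) + 8*11)*1071 = (((80 + 10*(1 - 4 + 22/3)) + 525) + 8*11)*1071 = (((80 + 10*(13/3)) + 525) + 88)*1071 = (((80 + 130/3) + 525) + 88)*1071 = ((370/3 + 525) + 88)*1071 = (1945/3 + 88)*1071 = (2209/3)*1071 = 788613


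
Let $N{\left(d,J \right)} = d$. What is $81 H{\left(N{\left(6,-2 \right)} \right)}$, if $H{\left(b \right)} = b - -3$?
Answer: $729$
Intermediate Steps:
$H{\left(b \right)} = 3 + b$ ($H{\left(b \right)} = b + 3 = 3 + b$)
$81 H{\left(N{\left(6,-2 \right)} \right)} = 81 \left(3 + 6\right) = 81 \cdot 9 = 729$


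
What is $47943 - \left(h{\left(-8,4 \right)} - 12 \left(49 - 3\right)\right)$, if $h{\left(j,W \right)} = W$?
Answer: $48491$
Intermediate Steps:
$47943 - \left(h{\left(-8,4 \right)} - 12 \left(49 - 3\right)\right) = 47943 - \left(4 - 12 \left(49 - 3\right)\right) = 47943 - \left(4 - 552\right) = 47943 - -548 = 47943 + 548 = 48491$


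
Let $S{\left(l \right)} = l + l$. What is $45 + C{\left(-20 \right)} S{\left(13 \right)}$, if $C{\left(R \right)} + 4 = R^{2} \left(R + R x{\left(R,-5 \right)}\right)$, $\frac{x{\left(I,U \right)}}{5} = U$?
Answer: $4991941$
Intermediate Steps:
$x{\left(I,U \right)} = 5 U$
$S{\left(l \right)} = 2 l$
$C{\left(R \right)} = -4 - 24 R^{3}$ ($C{\left(R \right)} = -4 + R^{2} \left(R + R 5 \left(-5\right)\right) = -4 + R^{2} \left(R + R \left(-25\right)\right) = -4 + R^{2} \left(R - 25 R\right) = -4 + R^{2} \left(- 24 R\right) = -4 - 24 R^{3}$)
$45 + C{\left(-20 \right)} S{\left(13 \right)} = 45 + \left(-4 - 24 \left(-20\right)^{3}\right) 2 \cdot 13 = 45 + \left(-4 - -192000\right) 26 = 45 + \left(-4 + 192000\right) 26 = 45 + 191996 \cdot 26 = 45 + 4991896 = 4991941$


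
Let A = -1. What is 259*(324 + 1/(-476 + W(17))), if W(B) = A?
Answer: 40027673/477 ≈ 83916.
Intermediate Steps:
W(B) = -1
259*(324 + 1/(-476 + W(17))) = 259*(324 + 1/(-476 - 1)) = 259*(324 + 1/(-477)) = 259*(324 - 1/477) = 259*(154547/477) = 40027673/477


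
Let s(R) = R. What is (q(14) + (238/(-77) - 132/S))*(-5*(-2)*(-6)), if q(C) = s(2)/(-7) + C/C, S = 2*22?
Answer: 24840/77 ≈ 322.60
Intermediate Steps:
S = 44
q(C) = 5/7 (q(C) = 2/(-7) + C/C = 2*(-⅐) + 1 = -2/7 + 1 = 5/7)
(q(14) + (238/(-77) - 132/S))*(-5*(-2)*(-6)) = (5/7 + (238/(-77) - 132/44))*(-5*(-2)*(-6)) = (5/7 + (238*(-1/77) - 132*1/44))*(10*(-6)) = (5/7 + (-34/11 - 3))*(-60) = (5/7 - 67/11)*(-60) = -414/77*(-60) = 24840/77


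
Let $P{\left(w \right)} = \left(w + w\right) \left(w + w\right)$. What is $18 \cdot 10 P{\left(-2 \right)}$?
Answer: $2880$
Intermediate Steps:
$P{\left(w \right)} = 4 w^{2}$ ($P{\left(w \right)} = 2 w 2 w = 4 w^{2}$)
$18 \cdot 10 P{\left(-2 \right)} = 18 \cdot 10 \cdot 4 \left(-2\right)^{2} = 180 \cdot 4 \cdot 4 = 180 \cdot 16 = 2880$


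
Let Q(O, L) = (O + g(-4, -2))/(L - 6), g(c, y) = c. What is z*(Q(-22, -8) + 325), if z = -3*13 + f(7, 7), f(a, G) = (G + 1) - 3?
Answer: -77792/7 ≈ -11113.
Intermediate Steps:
f(a, G) = -2 + G (f(a, G) = (1 + G) - 3 = -2 + G)
Q(O, L) = (-4 + O)/(-6 + L) (Q(O, L) = (O - 4)/(L - 6) = (-4 + O)/(-6 + L))
z = -34 (z = -3*13 + (-2 + 7) = -39 + 5 = -34)
z*(Q(-22, -8) + 325) = -34*((-4 - 22)/(-6 - 8) + 325) = -34*(-26/(-14) + 325) = -34*(-1/14*(-26) + 325) = -34*(13/7 + 325) = -34*2288/7 = -77792/7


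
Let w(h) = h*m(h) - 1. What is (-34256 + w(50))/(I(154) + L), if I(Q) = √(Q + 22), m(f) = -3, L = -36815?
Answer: 1266693705/1355344049 + 137628*√11/1355344049 ≈ 0.93493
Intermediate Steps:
I(Q) = √(22 + Q)
w(h) = -1 - 3*h (w(h) = h*(-3) - 1 = -3*h - 1 = -1 - 3*h)
(-34256 + w(50))/(I(154) + L) = (-34256 + (-1 - 3*50))/(√(22 + 154) - 36815) = (-34256 + (-1 - 150))/(√176 - 36815) = (-34256 - 151)/(4*√11 - 36815) = -34407/(-36815 + 4*√11)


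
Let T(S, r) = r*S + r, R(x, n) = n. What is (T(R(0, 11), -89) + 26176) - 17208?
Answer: 7900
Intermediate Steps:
T(S, r) = r + S*r (T(S, r) = S*r + r = r + S*r)
(T(R(0, 11), -89) + 26176) - 17208 = (-89*(1 + 11) + 26176) - 17208 = (-89*12 + 26176) - 17208 = (-1068 + 26176) - 17208 = 25108 - 17208 = 7900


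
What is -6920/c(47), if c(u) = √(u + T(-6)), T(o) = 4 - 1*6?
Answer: -1384*√5/3 ≈ -1031.6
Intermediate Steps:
T(o) = -2 (T(o) = 4 - 6 = -2)
c(u) = √(-2 + u) (c(u) = √(u - 2) = √(-2 + u))
-6920/c(47) = -6920/√(-2 + 47) = -6920*√5/15 = -1384*√5/3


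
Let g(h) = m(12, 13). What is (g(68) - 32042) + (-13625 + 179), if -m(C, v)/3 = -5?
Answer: -45473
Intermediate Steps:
m(C, v) = 15 (m(C, v) = -3*(-5) = 15)
g(h) = 15
(g(68) - 32042) + (-13625 + 179) = (15 - 32042) + (-13625 + 179) = -32027 - 13446 = -45473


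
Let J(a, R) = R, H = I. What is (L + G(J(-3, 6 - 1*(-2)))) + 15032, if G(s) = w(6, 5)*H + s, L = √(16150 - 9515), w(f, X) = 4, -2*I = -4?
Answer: 15048 + √6635 ≈ 15129.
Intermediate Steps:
I = 2 (I = -½*(-4) = 2)
H = 2
L = √6635 ≈ 81.456
G(s) = 8 + s (G(s) = 4*2 + s = 8 + s)
(L + G(J(-3, 6 - 1*(-2)))) + 15032 = (√6635 + (8 + (6 - 1*(-2)))) + 15032 = (√6635 + (8 + (6 + 2))) + 15032 = (√6635 + (8 + 8)) + 15032 = (√6635 + 16) + 15032 = (16 + √6635) + 15032 = 15048 + √6635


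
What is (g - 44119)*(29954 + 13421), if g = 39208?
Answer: -213014625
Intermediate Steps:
(g - 44119)*(29954 + 13421) = (39208 - 44119)*(29954 + 13421) = -4911*43375 = -213014625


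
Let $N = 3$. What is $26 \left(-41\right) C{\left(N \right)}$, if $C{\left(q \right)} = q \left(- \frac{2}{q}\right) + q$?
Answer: $-1066$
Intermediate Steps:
$C{\left(q \right)} = -2 + q$
$26 \left(-41\right) C{\left(N \right)} = 26 \left(-41\right) \left(-2 + 3\right) = \left(-1066\right) 1 = -1066$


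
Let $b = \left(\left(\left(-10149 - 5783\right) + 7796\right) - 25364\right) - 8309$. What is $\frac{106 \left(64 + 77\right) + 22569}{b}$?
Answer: $- \frac{37515}{41809} \approx -0.89729$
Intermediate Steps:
$b = -41809$ ($b = \left(\left(-15932 + 7796\right) - 25364\right) - 8309 = \left(-8136 - 25364\right) - 8309 = -33500 - 8309 = -41809$)
$\frac{106 \left(64 + 77\right) + 22569}{b} = \frac{106 \left(64 + 77\right) + 22569}{-41809} = \left(106 \cdot 141 + 22569\right) \left(- \frac{1}{41809}\right) = \left(14946 + 22569\right) \left(- \frac{1}{41809}\right) = 37515 \left(- \frac{1}{41809}\right) = - \frac{37515}{41809}$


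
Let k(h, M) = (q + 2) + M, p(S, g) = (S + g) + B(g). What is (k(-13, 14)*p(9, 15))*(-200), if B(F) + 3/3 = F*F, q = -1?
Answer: -744000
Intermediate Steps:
B(F) = -1 + F**2 (B(F) = -1 + F*F = -1 + F**2)
p(S, g) = -1 + S + g + g**2 (p(S, g) = (S + g) + (-1 + g**2) = -1 + S + g + g**2)
k(h, M) = 1 + M (k(h, M) = (-1 + 2) + M = 1 + M)
(k(-13, 14)*p(9, 15))*(-200) = ((1 + 14)*(-1 + 9 + 15 + 15**2))*(-200) = (15*(-1 + 9 + 15 + 225))*(-200) = (15*248)*(-200) = 3720*(-200) = -744000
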